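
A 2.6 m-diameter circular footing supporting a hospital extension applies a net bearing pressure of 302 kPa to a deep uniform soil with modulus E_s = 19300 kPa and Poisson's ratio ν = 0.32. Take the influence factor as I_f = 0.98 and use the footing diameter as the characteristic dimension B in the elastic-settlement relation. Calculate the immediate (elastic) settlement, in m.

S_e ≈ 0.0358 m

Immediate (elastic) settlement: S_e = q·B·(1−ν²)/E_s · I_f.
S_e = 302 × 2.6 × (1 − 0.32²) / 19300 × 0.98
    = 302 × 2.6 × 0.8976 / 19300 × 0.98
    = 0.03579 m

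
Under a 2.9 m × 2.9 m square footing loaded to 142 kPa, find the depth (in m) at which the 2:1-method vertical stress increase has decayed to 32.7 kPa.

2:1 spreading — at depth z the loaded area has grown by z in each plan dimension:
qB²/(B+z)² = Δσ_z ⇒ z = B(√(q/Δσ_z) − 1) = 2.9×(√(142/32.7) − 1) = 3.143 m

z ≈ 3.14 m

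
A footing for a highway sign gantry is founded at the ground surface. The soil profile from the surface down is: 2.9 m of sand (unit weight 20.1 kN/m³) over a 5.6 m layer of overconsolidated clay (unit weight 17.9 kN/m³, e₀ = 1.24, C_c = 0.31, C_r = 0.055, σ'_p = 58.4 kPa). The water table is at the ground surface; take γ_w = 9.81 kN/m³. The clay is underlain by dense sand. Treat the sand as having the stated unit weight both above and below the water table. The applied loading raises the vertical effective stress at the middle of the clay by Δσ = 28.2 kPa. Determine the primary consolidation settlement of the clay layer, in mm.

Mid-depth of clay below the ground surface: z = 2.9 + 5.6/2 = 5.7 m.
Total vertical stress at mid-clay: σ_v = 20.1×2.9 + 17.9×2.8 = 108.41 kPa.
Pore pressure: u = 9.81×(5.7 − 0) = 55.917 kPa.
Initial effective stress: σ'_0 = σ_v − u = 108.41 − 55.917 = 52.493 kPa.
Final effective stress: σ'_f = 52.493 + 28.2 = 80.693 kPa.
σ'_f = 80.693 > σ'_p = 58.4 kPa, so the stress path crosses the preconsolidation pressure — recompression up to σ'_p, then virgin compression beyond:
S_c = H/(1+e₀)·[C_r·log₁₀(σ'_p/σ'_0) + C_c·log₁₀(σ'_f/σ'_p)]
    = 5.6/2.24 × [0.055×log₁₀(58.4/52.493) + 0.31×log₁₀(80.693/58.4)]
    = 2.5 × [0.0025471 + 0.043531] = 0.1152 m

S_c ≈ 115 mm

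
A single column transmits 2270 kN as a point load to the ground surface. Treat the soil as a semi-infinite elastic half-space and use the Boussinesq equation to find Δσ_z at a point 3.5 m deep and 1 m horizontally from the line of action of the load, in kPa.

Boussinesq vertical stress below a point load on an elastic half-space:
Δσ_z = 3P/(2πz²) · [1 + (r/z)²]^(−5/2)
r/z = 1/3.5 = 0.28571; [1+(r/z)²]^(−5/2) = 0.82187.
Δσ_z = 3×2270/(2π×3.5²) × 0.82187 = 88.477 × 0.82187 = 72.72 kPa

Δσ_z ≈ 72.7 kPa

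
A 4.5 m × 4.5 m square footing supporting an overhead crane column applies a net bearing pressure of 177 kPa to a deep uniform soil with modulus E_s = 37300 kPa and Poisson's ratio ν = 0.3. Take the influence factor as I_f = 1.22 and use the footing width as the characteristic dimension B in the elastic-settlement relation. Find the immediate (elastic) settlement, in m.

S_e ≈ 0.0237 m

Immediate (elastic) settlement: S_e = q·B·(1−ν²)/E_s · I_f.
S_e = 177 × 4.5 × (1 − 0.3²) / 37300 × 1.22
    = 177 × 4.5 × 0.91 / 37300 × 1.22
    = 0.02371 m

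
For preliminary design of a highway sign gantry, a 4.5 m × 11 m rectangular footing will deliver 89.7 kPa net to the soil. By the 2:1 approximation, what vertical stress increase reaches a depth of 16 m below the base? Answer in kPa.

By the 2:1 method the load spreads at 1 horizontal : 2 vertical, so at depth z the loaded area has grown by z in each plan dimension:
Δσ = qBL/((B+z)(L+z)) = 89.7×4.5×11/((4.5+16)(11+16)) = 8.022 kPa

Δσ_z ≈ 8.02 kPa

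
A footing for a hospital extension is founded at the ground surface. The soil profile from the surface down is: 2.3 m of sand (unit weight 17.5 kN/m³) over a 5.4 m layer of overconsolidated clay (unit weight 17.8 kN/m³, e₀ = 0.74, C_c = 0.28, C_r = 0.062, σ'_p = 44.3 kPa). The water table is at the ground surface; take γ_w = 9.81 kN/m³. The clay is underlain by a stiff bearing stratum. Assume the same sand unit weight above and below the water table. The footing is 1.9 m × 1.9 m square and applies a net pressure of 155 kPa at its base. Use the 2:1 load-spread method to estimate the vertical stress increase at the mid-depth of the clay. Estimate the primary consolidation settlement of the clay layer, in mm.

S_c ≈ 63.3 mm

Mid-depth of clay below the ground surface: z = 2.3 + 5.4/2 = 5 m.
Total vertical stress at mid-clay: σ_v = 17.5×2.3 + 17.8×2.7 = 88.31 kPa.
Pore pressure: u = 9.81×(5 − 0) = 49.05 kPa.
Initial effective stress: σ'_0 = σ_v − u = 88.31 − 49.05 = 39.26 kPa.
Stress increase at mid-clay by the 2:1 spreading method:
Δσ = qBL/((B+z)(L+z)) = 155×1.9×1.9/((1.9+5)(1.9+5)) = 11.753 kPa
Final effective stress: σ'_f = 39.26 + 11.753 = 51.013 kPa.
σ'_f = 51.013 > σ'_p = 44.3 kPa, so the stress path crosses the preconsolidation pressure — recompression up to σ'_p, then virgin compression beyond:
S_c = H/(1+e₀)·[C_r·log₁₀(σ'_p/σ'_0) + C_c·log₁₀(σ'_f/σ'_p)]
    = 5.4/1.74 × [0.062×log₁₀(44.3/39.26) + 0.28×log₁₀(51.013/44.3)]
    = 3.1034 × [0.0032521 + 0.017158] = 0.06334 m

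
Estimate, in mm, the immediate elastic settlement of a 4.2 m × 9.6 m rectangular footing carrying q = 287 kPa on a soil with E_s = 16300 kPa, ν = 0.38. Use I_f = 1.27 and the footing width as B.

Immediate (elastic) settlement: S_e = q·B·(1−ν²)/E_s · I_f.
S_e = 287 × 4.2 × (1 − 0.38²) / 16300 × 1.27
    = 287 × 4.2 × 0.8556 / 16300 × 1.27
    = 0.08036 m = 80.36 mm

S_e ≈ 80.4 mm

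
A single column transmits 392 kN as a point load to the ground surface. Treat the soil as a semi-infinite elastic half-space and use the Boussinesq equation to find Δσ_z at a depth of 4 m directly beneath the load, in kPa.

Δσ_z ≈ 11.7 kPa

Boussinesq vertical stress below a point load on an elastic half-space:
Δσ_z = 3P/(2πz²) · [1 + (r/z)²]^(−5/2)
r/z = 0/4 = 0; [1+(r/z)²]^(−5/2) = 1.
Δσ_z = 3×392/(2π×4²) × 1 = 11.698 × 1 = 11.7 kPa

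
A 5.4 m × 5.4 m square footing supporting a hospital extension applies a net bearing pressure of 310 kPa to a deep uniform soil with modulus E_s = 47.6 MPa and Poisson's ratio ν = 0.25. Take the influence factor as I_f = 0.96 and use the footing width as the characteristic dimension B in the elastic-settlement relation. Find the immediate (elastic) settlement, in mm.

S_e ≈ 31.7 mm

Immediate (elastic) settlement: S_e = q·B·(1−ν²)/E_s · I_f.
E_s = 47.6 MPa = 47600 kPa.
S_e = 310 × 5.4 × (1 − 0.25²) / 47600 × 0.96
    = 310 × 5.4 × 0.9375 / 47600 × 0.96
    = 0.03165 m = 31.65 mm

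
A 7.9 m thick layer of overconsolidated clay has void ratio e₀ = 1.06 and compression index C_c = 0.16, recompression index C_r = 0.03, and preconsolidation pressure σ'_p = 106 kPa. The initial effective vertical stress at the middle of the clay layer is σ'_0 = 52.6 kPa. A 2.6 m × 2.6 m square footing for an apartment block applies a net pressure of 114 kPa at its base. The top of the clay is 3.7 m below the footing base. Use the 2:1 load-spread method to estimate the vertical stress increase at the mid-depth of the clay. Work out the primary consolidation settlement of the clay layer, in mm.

Mid-depth of clay below the footing base: z = 3.7 + 7.9/2 = 7.65 m.
Stress increase at mid-clay by the 2:1 spreading method:
Δσ = qBL/((B+z)(L+z)) = 114×2.6×2.6/((2.6+7.65)(2.6+7.65)) = 7.3351 kPa
Final effective stress: σ'_f = 52.6 + 7.3351 = 59.935 kPa.
σ'_f = 59.935 ≤ σ'_p = 106 kPa, so the clay remains overconsolidated and only the recompression index applies:
S_c = C_r·H/(1+e₀)·log₁₀(σ'_f/σ'_0) = 0.03×7.9/2.06×log₁₀(59.935/52.6)
    = 0.11505 × 0.056695 = 0.006523 m

S_c ≈ 6.52 mm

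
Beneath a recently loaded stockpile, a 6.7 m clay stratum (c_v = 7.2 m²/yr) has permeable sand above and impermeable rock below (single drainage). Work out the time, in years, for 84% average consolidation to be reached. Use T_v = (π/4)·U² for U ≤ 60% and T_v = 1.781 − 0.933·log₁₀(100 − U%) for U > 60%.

Drainage path length: H_d = H = 6.7 m (single drainage).
U > 60%: T_v = 1.781 − 0.933·log₁₀(100 − 84) = 0.65756.
t = T_v·H_d²/c_v = 0.65756×6.7²/7.2 = 4.1 years.

t ≈ 4.1 years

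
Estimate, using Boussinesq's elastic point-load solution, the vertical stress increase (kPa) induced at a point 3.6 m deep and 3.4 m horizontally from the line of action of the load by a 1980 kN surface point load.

Δσ_z ≈ 14.8 kPa

Boussinesq vertical stress below a point load on an elastic half-space:
Δσ_z = 3P/(2πz²) · [1 + (r/z)²]^(−5/2)
r/z = 3.4/3.6 = 0.94444; [1+(r/z)²]^(−5/2) = 0.2031.
Δσ_z = 3×1980/(2π×3.6²) × 0.2031 = 72.946 × 0.2031 = 14.82 kPa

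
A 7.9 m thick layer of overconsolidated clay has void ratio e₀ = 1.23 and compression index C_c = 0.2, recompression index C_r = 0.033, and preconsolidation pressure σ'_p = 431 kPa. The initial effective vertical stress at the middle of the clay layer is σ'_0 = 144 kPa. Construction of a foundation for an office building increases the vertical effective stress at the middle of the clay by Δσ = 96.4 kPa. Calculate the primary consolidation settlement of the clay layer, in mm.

Final effective stress: σ'_f = 144 + 96.4 = 240.4 kPa.
σ'_f = 240.4 ≤ σ'_p = 431 kPa, so the clay remains overconsolidated and only the recompression index applies:
S_c = C_r·H/(1+e₀)·log₁₀(σ'_f/σ'_0) = 0.033×7.9/2.23×log₁₀(240.4/144)
    = 0.11691 × 0.22257 = 0.02602 m

S_c ≈ 26 mm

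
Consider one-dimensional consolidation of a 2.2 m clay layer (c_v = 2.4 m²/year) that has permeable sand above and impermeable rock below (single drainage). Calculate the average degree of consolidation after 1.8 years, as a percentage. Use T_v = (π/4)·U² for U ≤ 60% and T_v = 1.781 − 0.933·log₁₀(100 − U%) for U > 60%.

U ≈ 91 %

Drainage path length: H_d = H = 2.2 m (single drainage).
T_v = c_v·t/H_d² = 2.4×1.8/2.2² = 0.89256.
T_v = 0.89256 corresponds to the U > 60% branch:
U = 1 − 10^((1.781 − T_v)/0.933)/100 = 0.9104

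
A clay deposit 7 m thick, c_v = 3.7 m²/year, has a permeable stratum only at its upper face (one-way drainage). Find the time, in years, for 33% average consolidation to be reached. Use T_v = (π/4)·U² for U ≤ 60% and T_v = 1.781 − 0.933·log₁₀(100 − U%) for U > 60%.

Drainage path length: H_d = H = 7 m (single drainage).
U ≤ 60%: T_v = (π/4)·U² = (π/4)×0.33² = 0.08553.
t = T_v·H_d²/c_v = 0.08553×7²/3.7 = 1.133 years.

t ≈ 1.13 years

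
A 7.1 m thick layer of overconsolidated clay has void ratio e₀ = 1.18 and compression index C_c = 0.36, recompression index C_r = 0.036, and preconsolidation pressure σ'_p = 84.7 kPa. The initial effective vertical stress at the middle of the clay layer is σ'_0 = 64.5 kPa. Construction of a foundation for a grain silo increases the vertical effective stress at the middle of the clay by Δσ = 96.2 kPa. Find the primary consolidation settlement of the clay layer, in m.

S_c ≈ 0.34 m

Final effective stress: σ'_f = 64.5 + 96.2 = 160.7 kPa.
σ'_f = 160.7 > σ'_p = 84.7 kPa, so the stress path crosses the preconsolidation pressure — recompression up to σ'_p, then virgin compression beyond:
S_c = H/(1+e₀)·[C_r·log₁₀(σ'_p/σ'_0) + C_c·log₁₀(σ'_f/σ'_p)]
    = 7.1/2.18 × [0.036×log₁₀(84.7/64.5) + 0.36×log₁₀(160.7/84.7)]
    = 3.2569 × [0.0042597 + 0.10013] = 0.34 m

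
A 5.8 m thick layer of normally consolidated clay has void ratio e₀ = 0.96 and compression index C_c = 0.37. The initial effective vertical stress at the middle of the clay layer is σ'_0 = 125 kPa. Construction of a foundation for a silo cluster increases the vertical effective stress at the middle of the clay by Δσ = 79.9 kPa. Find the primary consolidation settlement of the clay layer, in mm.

Final effective stress: σ'_f = σ'_0 + Δσ = 125 + 79.9 = 204.9 kPa.
Normally consolidated clay, so the full stress increment lies on the virgin compression line:
S_c = C_c·H/(1+e₀)·log₁₀(σ'_f/σ'_0) = 0.37×5.8/(1+0.96)×log₁₀(204.9/125)
    = 1.0949 × 0.21463 = 0.235 m

S_c ≈ 235 mm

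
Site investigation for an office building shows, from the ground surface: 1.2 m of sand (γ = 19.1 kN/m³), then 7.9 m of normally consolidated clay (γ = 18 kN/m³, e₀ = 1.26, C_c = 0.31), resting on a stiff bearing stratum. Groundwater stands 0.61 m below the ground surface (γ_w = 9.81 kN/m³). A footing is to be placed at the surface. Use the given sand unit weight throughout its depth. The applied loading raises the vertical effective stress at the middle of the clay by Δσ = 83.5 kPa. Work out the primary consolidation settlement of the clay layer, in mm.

S_c ≈ 465 mm

Mid-depth of clay below the ground surface: z = 1.2 + 7.9/2 = 5.15 m.
Total vertical stress at mid-clay: σ_v = 19.1×1.2 + 18×3.95 = 94.02 kPa.
Pore pressure: u = 9.81×(5.15 − 0.61) = 44.537 kPa.
Initial effective stress: σ'_0 = σ_v − u = 94.02 − 44.537 = 49.483 kPa.
Final effective stress: σ'_f = σ'_0 + Δσ = 49.483 + 83.5 = 132.98 kPa.
Normally consolidated clay, so the full stress increment lies on the virgin compression line:
S_c = C_c·H/(1+e₀)·log₁₀(σ'_f/σ'_0) = 0.31×7.9/(1+1.26)×log₁₀(132.98/49.483)
    = 1.0836 × 0.42933 = 0.4652 m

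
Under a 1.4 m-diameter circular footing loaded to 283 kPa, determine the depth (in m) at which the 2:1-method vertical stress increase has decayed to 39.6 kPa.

z ≈ 2.34 m

2:1 spreading — at depth z the loaded area has grown by z in each plan dimension:
qD²/(D+z)² = Δσ_z ⇒ z = D(√(q/Δσ_z) − 1) = 1.4×(√(283/39.6) − 1) = 2.343 m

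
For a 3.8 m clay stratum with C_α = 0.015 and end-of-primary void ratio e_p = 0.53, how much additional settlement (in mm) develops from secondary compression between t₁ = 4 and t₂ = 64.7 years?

S_s ≈ 45 mm

Secondary compression: S_s = C_α·H/(1+e_p)·log₁₀(t₂/t₁)
S_s = 0.015×3.8/(1+0.53)×log₁₀(64.7/4)
    = 0.03725 × 1.209 = 0.04504 m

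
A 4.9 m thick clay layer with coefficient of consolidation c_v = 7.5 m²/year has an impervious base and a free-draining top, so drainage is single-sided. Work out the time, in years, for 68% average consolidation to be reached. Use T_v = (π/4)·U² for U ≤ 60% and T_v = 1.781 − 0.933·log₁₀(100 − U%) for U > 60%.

Drainage path length: H_d = H = 4.9 m (single drainage).
U > 60%: T_v = 1.781 − 0.933·log₁₀(100 − 68) = 0.3767.
t = T_v·H_d²/c_v = 0.3767×4.9²/7.5 = 1.206 years.

t ≈ 1.21 years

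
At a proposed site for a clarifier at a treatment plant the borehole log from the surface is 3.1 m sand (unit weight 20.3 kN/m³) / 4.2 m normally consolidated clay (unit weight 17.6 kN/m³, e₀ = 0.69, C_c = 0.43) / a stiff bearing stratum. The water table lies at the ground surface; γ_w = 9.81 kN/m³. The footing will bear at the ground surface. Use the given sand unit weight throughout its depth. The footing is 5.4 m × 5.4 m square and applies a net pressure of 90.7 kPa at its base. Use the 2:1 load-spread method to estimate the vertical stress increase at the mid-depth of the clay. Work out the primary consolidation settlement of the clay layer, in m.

S_c ≈ 0.182 m

Mid-depth of clay below the ground surface: z = 3.1 + 4.2/2 = 5.2 m.
Total vertical stress at mid-clay: σ_v = 20.3×3.1 + 17.6×2.1 = 99.89 kPa.
Pore pressure: u = 9.81×(5.2 − 0) = 51.012 kPa.
Initial effective stress: σ'_0 = σ_v − u = 99.89 − 51.012 = 48.878 kPa.
Stress increase at mid-clay by the 2:1 spreading method:
Δσ = qBL/((B+z)(L+z)) = 90.7×5.4×5.4/((5.4+5.2)(5.4+5.2)) = 23.539 kPa
Final effective stress: σ'_f = σ'_0 + Δσ = 48.878 + 23.539 = 72.417 kPa.
Normally consolidated clay, so the full stress increment lies on the virgin compression line:
S_c = C_c·H/(1+e₀)·log₁₀(σ'_f/σ'_0) = 0.43×4.2/(1+0.69)×log₁₀(72.417/48.878)
    = 1.0686 × 0.17073 = 0.1824 m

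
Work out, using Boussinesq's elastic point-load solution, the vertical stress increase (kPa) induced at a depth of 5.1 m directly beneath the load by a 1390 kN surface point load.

Δσ_z ≈ 25.5 kPa

Boussinesq vertical stress below a point load on an elastic half-space:
Δσ_z = 3P/(2πz²) · [1 + (r/z)²]^(−5/2)
r/z = 0/5.1 = 0; [1+(r/z)²]^(−5/2) = 1.
Δσ_z = 3×1390/(2π×5.1²) × 1 = 25.516 × 1 = 25.52 kPa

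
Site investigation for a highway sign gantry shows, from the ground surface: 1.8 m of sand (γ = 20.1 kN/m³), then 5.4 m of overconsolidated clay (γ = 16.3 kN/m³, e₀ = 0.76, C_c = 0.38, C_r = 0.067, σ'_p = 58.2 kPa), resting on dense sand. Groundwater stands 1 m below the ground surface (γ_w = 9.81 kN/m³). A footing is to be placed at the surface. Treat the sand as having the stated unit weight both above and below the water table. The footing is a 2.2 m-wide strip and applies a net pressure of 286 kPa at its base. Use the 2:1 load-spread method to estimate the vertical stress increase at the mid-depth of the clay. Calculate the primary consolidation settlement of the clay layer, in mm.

Mid-depth of clay below the ground surface: z = 1.8 + 5.4/2 = 4.5 m.
Total vertical stress at mid-clay: σ_v = 20.1×1.8 + 16.3×2.7 = 80.19 kPa.
Pore pressure: u = 9.81×(4.5 − 1) = 34.335 kPa.
Initial effective stress: σ'_0 = σ_v − u = 80.19 − 34.335 = 45.855 kPa.
Stress increase at mid-clay by the 2:1 spreading method:
Δσ = qB/(B+z) = 286×2.2/(2.2+4.5) = 93.91 kPa
Final effective stress: σ'_f = 45.855 + 93.91 = 139.76 kPa.
σ'_f = 139.76 > σ'_p = 58.2 kPa, so the stress path crosses the preconsolidation pressure — recompression up to σ'_p, then virgin compression beyond:
S_c = H/(1+e₀)·[C_r·log₁₀(σ'_p/σ'_0) + C_c·log₁₀(σ'_f/σ'_p)]
    = 5.4/1.76 × [0.067×log₁₀(58.2/45.855) + 0.38×log₁₀(139.76/58.2)]
    = 3.0682 × [0.0069369 + 0.14457] = 0.4649 m

S_c ≈ 465 mm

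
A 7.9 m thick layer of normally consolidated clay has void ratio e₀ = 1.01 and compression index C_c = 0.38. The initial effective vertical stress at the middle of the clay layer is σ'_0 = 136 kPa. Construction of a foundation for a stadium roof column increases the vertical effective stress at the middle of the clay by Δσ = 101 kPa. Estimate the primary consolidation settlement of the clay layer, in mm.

Final effective stress: σ'_f = σ'_0 + Δσ = 136 + 101 = 237 kPa.
Normally consolidated clay, so the full stress increment lies on the virgin compression line:
S_c = C_c·H/(1+e₀)·log₁₀(σ'_f/σ'_0) = 0.38×7.9/(1+1.01)×log₁₀(237/136)
    = 1.4935 × 0.24121 = 0.3602 m

S_c ≈ 360 mm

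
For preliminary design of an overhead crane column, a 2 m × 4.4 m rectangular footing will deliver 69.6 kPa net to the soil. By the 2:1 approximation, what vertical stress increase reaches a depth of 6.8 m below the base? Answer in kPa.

Δσ_z ≈ 6.21 kPa

By the 2:1 method the load spreads at 1 horizontal : 2 vertical, so at depth z the loaded area has grown by z in each plan dimension:
Δσ = qBL/((B+z)(L+z)) = 69.6×2×4.4/((2+6.8)(4.4+6.8)) = 6.2143 kPa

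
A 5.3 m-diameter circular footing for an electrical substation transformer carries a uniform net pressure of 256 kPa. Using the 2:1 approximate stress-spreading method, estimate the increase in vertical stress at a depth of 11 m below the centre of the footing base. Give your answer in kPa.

Δσ_z ≈ 27.1 kPa

By the 2:1 method the load spreads at 1 horizontal : 2 vertical, so at depth z the loaded area has grown by z in each plan dimension:
Δσ ≈ qD²/(D+z)² = 256×5.3²/(5.3+11)² = 27.066 kPa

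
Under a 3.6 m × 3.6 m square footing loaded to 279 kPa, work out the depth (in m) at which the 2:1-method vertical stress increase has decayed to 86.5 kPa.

2:1 spreading — at depth z the loaded area has grown by z in each plan dimension:
qB²/(B+z)² = Δσ_z ⇒ z = B(√(q/Δσ_z) − 1) = 3.6×(√(279/86.5) − 1) = 2.865 m

z ≈ 2.87 m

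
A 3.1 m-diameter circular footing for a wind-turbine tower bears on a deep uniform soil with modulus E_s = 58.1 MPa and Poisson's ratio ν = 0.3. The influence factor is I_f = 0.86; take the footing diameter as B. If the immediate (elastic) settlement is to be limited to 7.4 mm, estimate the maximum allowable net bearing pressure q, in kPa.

E_s = 58.1 MPa = 58100 kPa.
S_e = q·B·(1−ν²)/E_s · I_f  ⇒  q = S_e·E_s / (B·(1−ν²)·I_f).
q = 0.0074 × 58100 / (3.1 × 0.91 × 0.86) = 177.2 kPa

q ≈ 177 kPa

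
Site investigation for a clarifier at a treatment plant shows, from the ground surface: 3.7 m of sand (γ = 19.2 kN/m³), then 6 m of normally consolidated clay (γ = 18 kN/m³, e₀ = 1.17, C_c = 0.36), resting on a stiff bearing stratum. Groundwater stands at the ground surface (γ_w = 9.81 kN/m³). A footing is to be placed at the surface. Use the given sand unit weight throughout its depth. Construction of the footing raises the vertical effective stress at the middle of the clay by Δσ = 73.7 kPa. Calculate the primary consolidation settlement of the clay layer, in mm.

S_c ≈ 349 mm

Mid-depth of clay below the ground surface: z = 3.7 + 6/2 = 6.7 m.
Total vertical stress at mid-clay: σ_v = 19.2×3.7 + 18×3 = 125.04 kPa.
Pore pressure: u = 9.81×(6.7 − 0) = 65.727 kPa.
Initial effective stress: σ'_0 = σ_v − u = 125.04 − 65.727 = 59.313 kPa.
Final effective stress: σ'_f = σ'_0 + Δσ = 59.313 + 73.7 = 133.01 kPa.
Normally consolidated clay, so the full stress increment lies on the virgin compression line:
S_c = C_c·H/(1+e₀)·log₁₀(σ'_f/σ'_0) = 0.36×6/(1+1.17)×log₁₀(133.01/59.313)
    = 0.99539 × 0.35073 = 0.3491 m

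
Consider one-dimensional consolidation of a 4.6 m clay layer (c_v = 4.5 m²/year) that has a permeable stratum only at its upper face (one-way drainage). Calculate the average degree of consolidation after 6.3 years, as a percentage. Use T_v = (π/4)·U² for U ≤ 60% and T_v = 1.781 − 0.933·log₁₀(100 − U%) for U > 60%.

Drainage path length: H_d = H = 4.6 m (single drainage).
T_v = c_v·t/H_d² = 4.5×6.3/4.6² = 1.3398.
T_v = 1.3398 corresponds to the U > 60% branch:
U = 1 − 10^((1.781 − T_v)/0.933)/100 = 0.9703

U ≈ 97 %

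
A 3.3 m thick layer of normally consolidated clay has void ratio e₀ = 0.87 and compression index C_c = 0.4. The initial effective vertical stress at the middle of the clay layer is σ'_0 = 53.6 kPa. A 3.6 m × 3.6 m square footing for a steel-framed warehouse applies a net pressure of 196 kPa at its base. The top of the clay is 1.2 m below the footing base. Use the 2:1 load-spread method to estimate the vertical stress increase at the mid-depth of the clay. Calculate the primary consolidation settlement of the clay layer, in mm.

S_c ≈ 233 mm

Mid-depth of clay below the footing base: z = 1.2 + 3.3/2 = 2.85 m.
Stress increase at mid-clay by the 2:1 spreading method:
Δσ = qBL/((B+z)(L+z)) = 196×3.6×3.6/((3.6+2.85)(3.6+2.85)) = 61.058 kPa
Final effective stress: σ'_f = σ'_0 + Δσ = 53.6 + 61.058 = 114.66 kPa.
Normally consolidated clay, so the full stress increment lies on the virgin compression line:
S_c = C_c·H/(1+e₀)·log₁₀(σ'_f/σ'_0) = 0.4×3.3/(1+0.87)×log₁₀(114.66/53.6)
    = 0.70588 × 0.33025 = 0.2331 m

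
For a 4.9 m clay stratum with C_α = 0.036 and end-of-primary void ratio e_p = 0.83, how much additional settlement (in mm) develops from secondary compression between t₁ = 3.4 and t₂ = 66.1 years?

S_s ≈ 124 mm

Secondary compression: S_s = C_α·H/(1+e_p)·log₁₀(t₂/t₁)
S_s = 0.036×4.9/(1+0.83)×log₁₀(66.1/3.4)
    = 0.09639 × 1.289 = 0.1242 m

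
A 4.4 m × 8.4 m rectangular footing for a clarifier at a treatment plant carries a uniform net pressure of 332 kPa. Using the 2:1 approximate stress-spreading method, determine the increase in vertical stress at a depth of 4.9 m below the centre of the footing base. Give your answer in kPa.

By the 2:1 method the load spreads at 1 horizontal : 2 vertical, so at depth z the loaded area has grown by z in each plan dimension:
Δσ = qBL/((B+z)(L+z)) = 332×4.4×8.4/((4.4+4.9)(8.4+4.9)) = 99.205 kPa

Δσ_z ≈ 99.2 kPa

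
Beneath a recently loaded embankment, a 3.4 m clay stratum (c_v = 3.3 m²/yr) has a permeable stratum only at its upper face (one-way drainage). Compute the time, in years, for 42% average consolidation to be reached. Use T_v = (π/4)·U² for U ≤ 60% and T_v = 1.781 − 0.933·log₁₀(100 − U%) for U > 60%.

t ≈ 0.485 years

Drainage path length: H_d = H = 3.4 m (single drainage).
U ≤ 60%: T_v = (π/4)·U² = (π/4)×0.42² = 0.13854.
t = T_v·H_d²/c_v = 0.13854×3.4²/3.3 = 0.4853 years.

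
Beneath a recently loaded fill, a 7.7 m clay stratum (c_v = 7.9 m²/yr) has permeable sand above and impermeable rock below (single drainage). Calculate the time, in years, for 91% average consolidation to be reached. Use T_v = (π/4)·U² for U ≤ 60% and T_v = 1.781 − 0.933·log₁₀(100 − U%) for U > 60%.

Drainage path length: H_d = H = 7.7 m (single drainage).
U > 60%: T_v = 1.781 − 0.933·log₁₀(100 − 91) = 0.89069.
t = T_v·H_d²/c_v = 0.89069×7.7²/7.9 = 6.685 years.

t ≈ 6.68 years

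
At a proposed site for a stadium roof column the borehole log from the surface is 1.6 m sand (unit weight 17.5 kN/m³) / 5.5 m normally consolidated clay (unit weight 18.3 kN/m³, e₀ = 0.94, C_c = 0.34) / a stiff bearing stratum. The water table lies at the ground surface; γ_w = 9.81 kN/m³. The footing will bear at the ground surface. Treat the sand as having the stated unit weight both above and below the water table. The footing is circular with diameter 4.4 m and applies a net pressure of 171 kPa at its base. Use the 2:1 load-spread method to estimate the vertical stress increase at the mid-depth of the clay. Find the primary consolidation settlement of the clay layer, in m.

S_c ≈ 0.333 m

Mid-depth of clay below the ground surface: z = 1.6 + 5.5/2 = 4.35 m.
Total vertical stress at mid-clay: σ_v = 17.5×1.6 + 18.3×2.75 = 78.325 kPa.
Pore pressure: u = 9.81×(4.35 − 0) = 42.673 kPa.
Initial effective stress: σ'_0 = σ_v − u = 78.325 − 42.673 = 35.652 kPa.
Stress increase at mid-clay by the 2:1 spreading method:
Δσ ≈ qD²/(D+z)² = 171×4.4²/(4.4+4.35)² = 43.24 kPa
Final effective stress: σ'_f = σ'_0 + Δσ = 35.652 + 43.24 = 78.892 kPa.
Normally consolidated clay, so the full stress increment lies on the virgin compression line:
S_c = C_c·H/(1+e₀)·log₁₀(σ'_f/σ'_0) = 0.34×5.5/(1+0.94)×log₁₀(78.892/35.652)
    = 0.96392 × 0.34495 = 0.3325 m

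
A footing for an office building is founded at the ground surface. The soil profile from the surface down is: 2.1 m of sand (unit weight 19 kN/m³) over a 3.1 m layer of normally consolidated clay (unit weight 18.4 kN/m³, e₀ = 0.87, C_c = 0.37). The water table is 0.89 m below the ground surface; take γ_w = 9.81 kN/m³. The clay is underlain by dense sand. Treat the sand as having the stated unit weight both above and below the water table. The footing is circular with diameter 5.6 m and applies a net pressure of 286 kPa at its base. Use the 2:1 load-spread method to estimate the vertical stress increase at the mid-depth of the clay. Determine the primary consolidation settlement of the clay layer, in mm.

Mid-depth of clay below the ground surface: z = 2.1 + 3.1/2 = 3.65 m.
Total vertical stress at mid-clay: σ_v = 19×2.1 + 18.4×1.55 = 68.42 kPa.
Pore pressure: u = 9.81×(3.65 − 0.89) = 27.076 kPa.
Initial effective stress: σ'_0 = σ_v − u = 68.42 − 27.076 = 41.344 kPa.
Stress increase at mid-clay by the 2:1 spreading method:
Δσ ≈ qD²/(D+z)² = 286×5.6²/(5.6+3.65)² = 104.82 kPa
Final effective stress: σ'_f = σ'_0 + Δσ = 41.344 + 104.82 = 146.16 kPa.
Normally consolidated clay, so the full stress increment lies on the virgin compression line:
S_c = C_c·H/(1+e₀)·log₁₀(σ'_f/σ'_0) = 0.37×3.1/(1+0.87)×log₁₀(146.16/41.344)
    = 0.61337 × 0.54842 = 0.3364 m

S_c ≈ 336 mm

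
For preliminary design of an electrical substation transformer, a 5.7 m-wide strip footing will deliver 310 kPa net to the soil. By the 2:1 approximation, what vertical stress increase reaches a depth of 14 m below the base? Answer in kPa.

Δσ_z ≈ 89.7 kPa

By the 2:1 method the load spreads at 1 horizontal : 2 vertical, so at depth z the loaded area has grown by z in each plan dimension:
Δσ = qB/(B+z) = 310×5.7/(5.7+14) = 89.695 kPa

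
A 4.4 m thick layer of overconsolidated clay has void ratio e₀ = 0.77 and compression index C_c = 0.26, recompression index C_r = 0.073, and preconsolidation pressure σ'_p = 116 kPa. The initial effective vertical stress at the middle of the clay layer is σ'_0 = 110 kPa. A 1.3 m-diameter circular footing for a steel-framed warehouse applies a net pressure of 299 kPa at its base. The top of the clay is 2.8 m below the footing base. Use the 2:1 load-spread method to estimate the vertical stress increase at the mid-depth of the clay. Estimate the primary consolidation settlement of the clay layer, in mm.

Mid-depth of clay below the footing base: z = 2.8 + 4.4/2 = 5 m.
Stress increase at mid-clay by the 2:1 spreading method:
Δσ ≈ qD²/(D+z)² = 299×1.3²/(1.3+5)² = 12.731 kPa
Final effective stress: σ'_f = 110 + 12.731 = 122.73 kPa.
σ'_f = 122.73 > σ'_p = 116 kPa, so the stress path crosses the preconsolidation pressure — recompression up to σ'_p, then virgin compression beyond:
S_c = H/(1+e₀)·[C_r·log₁₀(σ'_p/σ'_0) + C_c·log₁₀(σ'_f/σ'_p)]
    = 4.4/1.77 × [0.073×log₁₀(116/110) + 0.26×log₁₀(122.73/116)]
    = 2.4859 × [0.0016838 + 0.0063681] = 0.02002 m

S_c ≈ 20 mm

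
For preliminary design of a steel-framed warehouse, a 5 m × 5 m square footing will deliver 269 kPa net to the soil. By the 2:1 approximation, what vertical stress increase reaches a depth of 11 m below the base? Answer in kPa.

Δσ_z ≈ 26.3 kPa

By the 2:1 method the load spreads at 1 horizontal : 2 vertical, so at depth z the loaded area has grown by z in each plan dimension:
Δσ = qBL/((B+z)(L+z)) = 269×5×5/((5+11)(5+11)) = 26.27 kPa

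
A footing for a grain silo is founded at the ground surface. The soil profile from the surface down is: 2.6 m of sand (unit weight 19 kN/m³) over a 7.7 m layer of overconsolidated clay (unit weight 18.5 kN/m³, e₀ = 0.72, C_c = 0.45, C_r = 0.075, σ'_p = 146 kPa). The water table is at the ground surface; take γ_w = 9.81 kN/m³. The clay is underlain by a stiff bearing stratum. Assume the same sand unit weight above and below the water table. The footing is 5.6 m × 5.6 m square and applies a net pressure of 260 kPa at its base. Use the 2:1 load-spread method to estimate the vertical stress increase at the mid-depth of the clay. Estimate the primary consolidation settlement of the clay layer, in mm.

Mid-depth of clay below the ground surface: z = 2.6 + 7.7/2 = 6.45 m.
Total vertical stress at mid-clay: σ_v = 19×2.6 + 18.5×3.85 = 120.62 kPa.
Pore pressure: u = 9.81×(6.45 − 0) = 63.275 kPa.
Initial effective stress: σ'_0 = σ_v − u = 120.62 − 63.275 = 57.345 kPa.
Stress increase at mid-clay by the 2:1 spreading method:
Δσ = qBL/((B+z)(L+z)) = 260×5.6×5.6/((5.6+6.45)(5.6+6.45)) = 56.153 kPa
Final effective stress: σ'_f = 57.345 + 56.153 = 113.5 kPa.
σ'_f = 113.5 ≤ σ'_p = 146 kPa, so the clay remains overconsolidated and only the recompression index applies:
S_c = C_r·H/(1+e₀)·log₁₀(σ'_f/σ'_0) = 0.075×7.7/1.72×log₁₀(113.5/57.345)
    = 0.33575 × 0.2965 = 0.09955 m

S_c ≈ 99.6 mm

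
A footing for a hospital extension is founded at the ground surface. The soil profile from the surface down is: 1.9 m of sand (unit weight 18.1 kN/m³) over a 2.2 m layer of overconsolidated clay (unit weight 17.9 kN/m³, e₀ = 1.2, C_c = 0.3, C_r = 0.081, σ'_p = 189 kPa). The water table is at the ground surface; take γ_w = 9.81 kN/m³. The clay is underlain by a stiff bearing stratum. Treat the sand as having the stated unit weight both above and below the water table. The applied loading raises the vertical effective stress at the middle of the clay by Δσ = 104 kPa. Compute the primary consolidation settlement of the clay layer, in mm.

Mid-depth of clay below the ground surface: z = 1.9 + 2.2/2 = 3 m.
Total vertical stress at mid-clay: σ_v = 18.1×1.9 + 17.9×1.1 = 54.08 kPa.
Pore pressure: u = 9.81×(3 − 0) = 29.43 kPa.
Initial effective stress: σ'_0 = σ_v − u = 54.08 − 29.43 = 24.65 kPa.
Final effective stress: σ'_f = 24.65 + 104 = 128.65 kPa.
σ'_f = 128.65 ≤ σ'_p = 189 kPa, so the clay remains overconsolidated and only the recompression index applies:
S_c = C_r·H/(1+e₀)·log₁₀(σ'_f/σ'_0) = 0.081×2.2/2.2×log₁₀(128.65/24.65)
    = 0.081 × 0.71759 = 0.05812 m

S_c ≈ 58.1 mm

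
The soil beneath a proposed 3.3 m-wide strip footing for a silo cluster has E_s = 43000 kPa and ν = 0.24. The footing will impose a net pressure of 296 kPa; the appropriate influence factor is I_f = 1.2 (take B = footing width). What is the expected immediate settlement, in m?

Immediate (elastic) settlement: S_e = q·B·(1−ν²)/E_s · I_f.
S_e = 296 × 3.3 × (1 − 0.24²) / 43000 × 1.2
    = 296 × 3.3 × 0.9424 / 43000 × 1.2
    = 0.02569 m

S_e ≈ 0.0257 m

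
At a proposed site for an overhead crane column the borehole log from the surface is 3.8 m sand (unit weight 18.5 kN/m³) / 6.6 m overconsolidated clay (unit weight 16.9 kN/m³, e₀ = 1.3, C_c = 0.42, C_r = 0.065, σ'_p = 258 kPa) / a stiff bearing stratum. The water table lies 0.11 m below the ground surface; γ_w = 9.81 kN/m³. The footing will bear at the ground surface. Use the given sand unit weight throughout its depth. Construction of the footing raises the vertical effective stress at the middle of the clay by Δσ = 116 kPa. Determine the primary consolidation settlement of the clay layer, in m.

S_c ≈ 0.0895 m

Mid-depth of clay below the ground surface: z = 3.8 + 6.6/2 = 7.1 m.
Total vertical stress at mid-clay: σ_v = 18.5×3.8 + 16.9×3.3 = 126.07 kPa.
Pore pressure: u = 9.81×(7.1 − 0.11) = 68.572 kPa.
Initial effective stress: σ'_0 = σ_v − u = 126.07 − 68.572 = 57.498 kPa.
Final effective stress: σ'_f = 57.498 + 116 = 173.5 kPa.
σ'_f = 173.5 ≤ σ'_p = 258 kPa, so the clay remains overconsolidated and only the recompression index applies:
S_c = C_r·H/(1+e₀)·log₁₀(σ'_f/σ'_0) = 0.065×6.6/2.3×log₁₀(173.5/57.498)
    = 0.18652 × 0.47965 = 0.08947 m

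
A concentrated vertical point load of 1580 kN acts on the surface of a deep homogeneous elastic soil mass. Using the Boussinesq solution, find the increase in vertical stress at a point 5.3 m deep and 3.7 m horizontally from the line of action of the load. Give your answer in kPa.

Boussinesq vertical stress below a point load on an elastic half-space:
Δσ_z = 3P/(2πz²) · [1 + (r/z)²]^(−5/2)
r/z = 3.7/5.3 = 0.69811; [1+(r/z)²]^(−5/2) = 0.37065.
Δσ_z = 3×1580/(2π×5.3²) × 0.37065 = 26.856 × 0.37065 = 9.954 kPa

Δσ_z ≈ 9.95 kPa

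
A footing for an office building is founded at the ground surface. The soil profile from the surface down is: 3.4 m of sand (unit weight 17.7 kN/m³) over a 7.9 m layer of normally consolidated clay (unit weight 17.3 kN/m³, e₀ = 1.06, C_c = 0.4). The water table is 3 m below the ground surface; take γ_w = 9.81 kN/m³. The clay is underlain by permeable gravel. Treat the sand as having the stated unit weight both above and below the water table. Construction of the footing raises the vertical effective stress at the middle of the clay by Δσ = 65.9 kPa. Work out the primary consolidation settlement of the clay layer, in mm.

S_c ≈ 380 mm

Mid-depth of clay below the ground surface: z = 3.4 + 7.9/2 = 7.35 m.
Total vertical stress at mid-clay: σ_v = 17.7×3.4 + 17.3×3.95 = 128.51 kPa.
Pore pressure: u = 9.81×(7.35 − 3) = 42.673 kPa.
Initial effective stress: σ'_0 = σ_v − u = 128.51 − 42.673 = 85.837 kPa.
Final effective stress: σ'_f = σ'_0 + Δσ = 85.837 + 65.9 = 151.74 kPa.
Normally consolidated clay, so the full stress increment lies on the virgin compression line:
S_c = C_c·H/(1+e₀)·log₁₀(σ'_f/σ'_0) = 0.4×7.9/(1+1.06)×log₁₀(151.74/85.837)
    = 1.534 × 0.24743 = 0.3796 m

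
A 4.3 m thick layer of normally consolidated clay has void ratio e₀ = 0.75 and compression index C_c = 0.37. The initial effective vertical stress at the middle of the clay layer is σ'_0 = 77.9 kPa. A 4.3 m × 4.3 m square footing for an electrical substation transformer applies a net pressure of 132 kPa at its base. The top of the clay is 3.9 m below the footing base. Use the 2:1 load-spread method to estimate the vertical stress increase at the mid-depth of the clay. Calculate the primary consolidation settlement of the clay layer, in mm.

S_c ≈ 101 mm

Mid-depth of clay below the footing base: z = 3.9 + 4.3/2 = 6.05 m.
Stress increase at mid-clay by the 2:1 spreading method:
Δσ = qBL/((B+z)(L+z)) = 132×4.3×4.3/((4.3+6.05)(4.3+6.05)) = 22.784 kPa
Final effective stress: σ'_f = σ'_0 + Δσ = 77.9 + 22.784 = 100.68 kPa.
Normally consolidated clay, so the full stress increment lies on the virgin compression line:
S_c = C_c·H/(1+e₀)·log₁₀(σ'_f/σ'_0) = 0.37×4.3/(1+0.75)×log₁₀(100.68/77.9)
    = 0.90914 × 0.11141 = 0.1013 m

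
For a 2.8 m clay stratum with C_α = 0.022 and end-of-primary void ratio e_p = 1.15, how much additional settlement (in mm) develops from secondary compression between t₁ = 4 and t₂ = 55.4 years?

Secondary compression: S_s = C_α·H/(1+e_p)·log₁₀(t₂/t₁)
S_s = 0.022×2.8/(1+1.15)×log₁₀(55.4/4)
    = 0.02865 × 1.141 = 0.0327 m

S_s ≈ 32.7 mm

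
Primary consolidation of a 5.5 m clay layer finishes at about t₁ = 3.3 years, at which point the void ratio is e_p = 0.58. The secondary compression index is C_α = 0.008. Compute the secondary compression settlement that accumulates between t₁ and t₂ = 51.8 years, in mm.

Secondary compression: S_s = C_α·H/(1+e_p)·log₁₀(t₂/t₁)
S_s = 0.008×5.5/(1+0.58)×log₁₀(51.8/3.3)
    = 0.02785 × 1.196 = 0.0333 m

S_s ≈ 33.3 mm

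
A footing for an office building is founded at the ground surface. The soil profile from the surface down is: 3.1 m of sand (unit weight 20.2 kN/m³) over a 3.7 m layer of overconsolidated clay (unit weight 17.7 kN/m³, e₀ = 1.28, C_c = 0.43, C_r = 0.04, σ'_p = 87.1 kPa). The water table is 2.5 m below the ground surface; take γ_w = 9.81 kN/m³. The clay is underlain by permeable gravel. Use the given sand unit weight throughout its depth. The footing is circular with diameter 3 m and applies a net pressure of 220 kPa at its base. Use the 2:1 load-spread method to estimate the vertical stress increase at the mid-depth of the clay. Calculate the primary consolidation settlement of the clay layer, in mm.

S_c ≈ 55.4 mm

Mid-depth of clay below the ground surface: z = 3.1 + 3.7/2 = 4.95 m.
Total vertical stress at mid-clay: σ_v = 20.2×3.1 + 17.7×1.85 = 95.365 kPa.
Pore pressure: u = 9.81×(4.95 − 2.5) = 24.035 kPa.
Initial effective stress: σ'_0 = σ_v − u = 95.365 − 24.035 = 71.33 kPa.
Stress increase at mid-clay by the 2:1 spreading method:
Δσ ≈ qD²/(D+z)² = 220×3²/(3+4.95)² = 31.328 kPa
Final effective stress: σ'_f = 71.33 + 31.328 = 102.66 kPa.
σ'_f = 102.66 > σ'_p = 87.1 kPa, so the stress path crosses the preconsolidation pressure — recompression up to σ'_p, then virgin compression beyond:
S_c = H/(1+e₀)·[C_r·log₁₀(σ'_p/σ'_0) + C_c·log₁₀(σ'_f/σ'_p)]
    = 3.7/2.28 × [0.04×log₁₀(87.1/71.33) + 0.43×log₁₀(102.66/87.1)]
    = 1.6228 × [0.0034698 + 0.030695] = 0.05544 m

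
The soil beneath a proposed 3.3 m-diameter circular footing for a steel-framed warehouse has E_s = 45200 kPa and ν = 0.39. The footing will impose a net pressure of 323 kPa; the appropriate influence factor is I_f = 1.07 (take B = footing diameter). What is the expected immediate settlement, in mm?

Immediate (elastic) settlement: S_e = q·B·(1−ν²)/E_s · I_f.
S_e = 323 × 3.3 × (1 − 0.39²) / 45200 × 1.07
    = 323 × 3.3 × 0.8479 / 45200 × 1.07
    = 0.02139 m = 21.39 mm

S_e ≈ 21.4 mm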